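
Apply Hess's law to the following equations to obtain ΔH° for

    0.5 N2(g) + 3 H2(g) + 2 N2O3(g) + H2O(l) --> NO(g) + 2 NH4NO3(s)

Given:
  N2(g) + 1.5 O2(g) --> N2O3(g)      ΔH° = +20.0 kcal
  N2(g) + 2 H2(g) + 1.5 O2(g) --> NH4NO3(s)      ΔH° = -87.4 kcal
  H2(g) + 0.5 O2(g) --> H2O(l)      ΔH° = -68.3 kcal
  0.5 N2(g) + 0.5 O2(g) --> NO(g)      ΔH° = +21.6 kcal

ΔH° = -124.9 kcal

equation 1 reversed and × 2: (-2)·(+20.0) = -40.0 kcal
equation 2 × 2: (2)·(-87.4) = -174.8 kcal
equation 3 reversed: +68.3 kcal
equation 4 as written: +21.6 kcal
Summing the manipulated equations, ΔH° = (-40.0) + (-174.8) + (+68.3) + (+21.6) = -124.9 kcal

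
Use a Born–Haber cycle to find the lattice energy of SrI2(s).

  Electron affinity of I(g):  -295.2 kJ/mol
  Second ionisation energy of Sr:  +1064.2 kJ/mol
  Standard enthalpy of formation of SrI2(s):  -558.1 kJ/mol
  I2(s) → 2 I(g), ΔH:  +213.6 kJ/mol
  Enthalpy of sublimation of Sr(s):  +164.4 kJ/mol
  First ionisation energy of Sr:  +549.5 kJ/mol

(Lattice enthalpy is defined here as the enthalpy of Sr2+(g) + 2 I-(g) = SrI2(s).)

ΔHf° = 1·ΔHsub + 1·(ΣIE) + 1·D(I2) + 2·EA + U
-558.1 = 1·(+164.4) + 1·(+1613.7) + 1·(+213.6) + 2·(-295.2) + U
U = -558.1 − (+1401.3) = -1959.4 kJ/mol

U = -1959.4 kJ/mol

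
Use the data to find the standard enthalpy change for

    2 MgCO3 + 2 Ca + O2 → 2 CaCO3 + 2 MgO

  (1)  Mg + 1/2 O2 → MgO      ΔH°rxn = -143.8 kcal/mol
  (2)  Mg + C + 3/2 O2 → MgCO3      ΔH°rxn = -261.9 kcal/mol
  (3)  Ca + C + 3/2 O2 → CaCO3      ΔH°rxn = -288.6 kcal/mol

ΔH°rxn = -341.0 kcal/mol

(1) × 2 (scale by 2 for the 2 MgO): (2)·(-143.8) = -287.6 kcal/mol
(2) reversed and × 2 (reverse to put MgCO3 on the reactant side; ×2 to match 2 MgCO3 in the target): (-2)·(-261.9) = +523.8 kcal/mol
(3) × 2 (×2 to match 2 CaCO3 in the target): (2)·(-288.6) = -577.2 kcal/mol
By Hess's law, ΔH°rxn = (-287.6) + (+523.8) + (-577.2) = -341.0 kcal/mol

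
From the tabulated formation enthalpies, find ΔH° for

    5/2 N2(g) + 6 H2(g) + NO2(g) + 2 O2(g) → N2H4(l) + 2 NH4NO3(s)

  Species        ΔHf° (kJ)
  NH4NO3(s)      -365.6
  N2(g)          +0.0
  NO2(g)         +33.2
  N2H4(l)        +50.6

ΔH° = -713.8 kJ

Products: 1·(+50.6) + 2·(-365.6) = -680.6
Reactants: 5/2·(+0.0) + 6·(+0.0) + 1·(+33.2) + 2·(+0.0) = +33.2
ΔH° = (-680.6) − (+33.2) = -713.8 kJ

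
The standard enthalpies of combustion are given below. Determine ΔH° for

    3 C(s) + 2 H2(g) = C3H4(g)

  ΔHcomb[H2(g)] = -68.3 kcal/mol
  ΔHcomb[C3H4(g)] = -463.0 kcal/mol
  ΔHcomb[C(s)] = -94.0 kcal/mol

Using ΔH = Σ nΔHc°(reactants) − Σ nΔHc°(products):
= [3·(-94.0) + 2·(-68.3)] − [1·(-463.0)]
= 44.4 kcal/mol

ΔH° = 44.4 kcal/mol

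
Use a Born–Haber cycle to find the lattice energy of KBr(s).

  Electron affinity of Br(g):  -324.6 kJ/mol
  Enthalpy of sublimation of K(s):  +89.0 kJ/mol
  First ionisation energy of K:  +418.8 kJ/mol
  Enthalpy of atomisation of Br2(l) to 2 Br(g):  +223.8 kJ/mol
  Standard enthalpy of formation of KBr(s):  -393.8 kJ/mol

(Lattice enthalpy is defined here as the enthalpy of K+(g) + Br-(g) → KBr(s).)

U = -688.9 kJ/mol

ΔHf° = 1·ΔHsub + 1·(ΣIE) + 1/2·D(Br2) + 1·EA + U
-393.8 = 1·(+89.0) + 1·(+418.8) + 1/2·(+223.8) + 1·(-324.6) + U
U = -393.8 − (+295.1) = -688.9 kJ/mol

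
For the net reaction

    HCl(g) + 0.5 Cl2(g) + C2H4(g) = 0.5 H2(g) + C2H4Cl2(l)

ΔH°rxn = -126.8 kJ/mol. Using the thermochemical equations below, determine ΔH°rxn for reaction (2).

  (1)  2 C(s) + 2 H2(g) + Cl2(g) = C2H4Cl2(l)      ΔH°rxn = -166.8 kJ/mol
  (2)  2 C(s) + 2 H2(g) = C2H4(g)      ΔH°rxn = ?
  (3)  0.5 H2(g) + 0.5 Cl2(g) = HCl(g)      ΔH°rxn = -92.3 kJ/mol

(1) as written (C2H4Cl2(l) already on the product side): -166.8 kJ/mol
(2) reversed (C2H4(g) must end up as a reactant): contributes −x
(3) reversed (reverse to put HCl(g) on the reactant side): +92.3 kJ/mol
-126.8 = (-166.8) + (+92.3) − x
x = (-126.8 − (-74.5)) / (-1) = 52.3 kJ/mol

ΔH°rxn = 52.3 kJ/mol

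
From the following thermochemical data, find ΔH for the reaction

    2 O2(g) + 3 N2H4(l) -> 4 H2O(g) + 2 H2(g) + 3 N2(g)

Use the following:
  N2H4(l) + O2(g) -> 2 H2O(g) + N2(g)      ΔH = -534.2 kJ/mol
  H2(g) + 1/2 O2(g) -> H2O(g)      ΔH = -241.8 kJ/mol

ΔH = -1119.0 kJ/mol

equation 1 × 3 (×3 to match 3 N2H4(l) in the target): (3)·(-534.2) = -1602.6 kJ/mol
equation 2 reversed and × 2 (H2(g) must end up as a product; ×2 to match 2 H2(g) in the target): (-2)·(-241.8) = +483.6 kJ/mol
By Hess's law, ΔH = (3)·(-534.2) + (-2)·(-241.8) = -1119.0 kJ/mol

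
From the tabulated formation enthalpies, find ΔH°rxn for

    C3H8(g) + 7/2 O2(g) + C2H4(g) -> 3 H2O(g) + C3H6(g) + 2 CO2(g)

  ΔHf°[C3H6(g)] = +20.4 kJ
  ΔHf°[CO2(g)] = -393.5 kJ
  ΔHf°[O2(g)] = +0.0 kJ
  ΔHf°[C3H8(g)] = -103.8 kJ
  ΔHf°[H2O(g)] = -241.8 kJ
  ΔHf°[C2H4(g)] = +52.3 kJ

Products: 3·(-241.8) + 1·(+20.4) + 2·(-393.5) = -1492.0
Reactants: 1·(-103.8) + 7/2·(+0.0) + 1·(+52.3) = -51.5
ΔH°rxn = (-1492.0) − (-51.5) = -1440.5 kJ

ΔH°rxn = -1440.5 kJ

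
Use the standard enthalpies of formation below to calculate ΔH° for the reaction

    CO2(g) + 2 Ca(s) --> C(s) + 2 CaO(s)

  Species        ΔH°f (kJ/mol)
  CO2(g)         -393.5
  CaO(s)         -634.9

ΔH°rxn = Σ nΔHf°(products) − Σ nΔHf°(reactants).
Products: 1·(+0.0) + 2·(-634.9) = -1269.8
Reactants: 1·(-393.5) + 2·(+0.0) = -393.5
ΔH° = (-1269.8) − (-393.5) = -876.3 kJ/mol

ΔH° = -876.3 kJ/mol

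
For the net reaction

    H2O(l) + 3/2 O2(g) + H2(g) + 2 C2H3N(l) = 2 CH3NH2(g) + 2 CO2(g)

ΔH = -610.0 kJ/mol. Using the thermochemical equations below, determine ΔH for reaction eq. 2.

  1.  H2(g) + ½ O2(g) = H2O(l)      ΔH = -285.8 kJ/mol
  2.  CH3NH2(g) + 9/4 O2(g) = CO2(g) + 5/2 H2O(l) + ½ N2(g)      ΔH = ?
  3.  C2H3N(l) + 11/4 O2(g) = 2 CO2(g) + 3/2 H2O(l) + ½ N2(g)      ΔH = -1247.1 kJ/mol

eq. 1 as written: -285.8 kJ/mol
eq. 2 reversed and × 2: contributes −2·x
eq. 3 × 2: (2)·(-1247.1) = -2494.2 kJ/mol
-610.0 = (-285.8) + (-2494.2) − 2·x
x = (-610.0 − (-2780.0)) / (-2) = -1085.0 kJ/mol

ΔH = -1085.0 kJ/mol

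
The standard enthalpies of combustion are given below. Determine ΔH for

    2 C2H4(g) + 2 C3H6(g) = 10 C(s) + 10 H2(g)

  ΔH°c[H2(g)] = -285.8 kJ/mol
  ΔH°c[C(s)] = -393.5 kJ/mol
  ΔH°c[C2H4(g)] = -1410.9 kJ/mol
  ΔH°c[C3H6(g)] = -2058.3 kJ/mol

ΔH = -145.4 kJ/mol

Using ΔH = Σ nΔHc°(reactants) − Σ nΔHc°(products):
= [2·(-1410.9) + 2·(-2058.3)] − [10·(-393.5) + 10·(-285.8)]
= -145.4 kJ/mol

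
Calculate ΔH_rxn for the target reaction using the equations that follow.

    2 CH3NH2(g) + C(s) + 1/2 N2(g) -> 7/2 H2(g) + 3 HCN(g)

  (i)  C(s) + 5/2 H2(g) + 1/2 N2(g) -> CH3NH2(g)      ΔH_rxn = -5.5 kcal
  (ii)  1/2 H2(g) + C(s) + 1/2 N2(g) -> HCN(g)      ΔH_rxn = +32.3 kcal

ΔH_rxn = 107.9 kcal

(i) reversed and × 2 (CH3NH2(g) must end up as a reactant; ×2 to match 2 CH3NH2(g) in the target): (-2)·(-5.5) = +11.0 kcal
(ii) × 3 (×3 to match 3 HCN(g) in the target): (3)·(+32.3) = +96.9 kcal
ΔH_rxn = (+11.0) + (+96.9) = 107.9 kcal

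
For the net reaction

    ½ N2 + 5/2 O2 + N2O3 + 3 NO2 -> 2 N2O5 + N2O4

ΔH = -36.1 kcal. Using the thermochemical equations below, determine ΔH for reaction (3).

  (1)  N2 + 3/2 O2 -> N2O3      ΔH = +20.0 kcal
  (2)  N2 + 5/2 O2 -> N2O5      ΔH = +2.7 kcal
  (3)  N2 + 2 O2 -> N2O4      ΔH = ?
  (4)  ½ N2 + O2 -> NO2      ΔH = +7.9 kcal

ΔH = 2.2 kcal

(1) reversed (N2O3 must end up as a reactant): -20.0 kcal
(2) × 2 (×2 to match 2 N2O5 in the target): (2)·(+2.7) = +5.4 kcal
(3) as written (N2O4 already on the product side): contributes x
(4) reversed and × 3 (NO2 must end up as a reactant; ×3 to match 3 NO2 in the target): (-3)·(+7.9) = -23.7 kcal
-36.1 = (-20.0) + (+5.4) + (-23.7) + x
x = (-36.1 − (-38.3)) / (1) = 2.2 kcal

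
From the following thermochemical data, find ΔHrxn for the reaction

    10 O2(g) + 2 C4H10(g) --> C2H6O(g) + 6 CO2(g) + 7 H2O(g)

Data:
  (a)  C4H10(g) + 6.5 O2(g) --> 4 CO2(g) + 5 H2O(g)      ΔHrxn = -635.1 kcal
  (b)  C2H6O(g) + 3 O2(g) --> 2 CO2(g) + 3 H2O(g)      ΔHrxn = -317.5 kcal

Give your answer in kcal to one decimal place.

(a) × 2 (×2 to match 2 C4H10(g) in the target): (2)·(-635.1) = -1270.2 kcal
(b) reversed (C2H6O(g) must end up as a product): +317.5 kcal
ΔHrxn = (-1270.2) + (+317.5) = -952.7 kcal

ΔHrxn = -952.7 kcal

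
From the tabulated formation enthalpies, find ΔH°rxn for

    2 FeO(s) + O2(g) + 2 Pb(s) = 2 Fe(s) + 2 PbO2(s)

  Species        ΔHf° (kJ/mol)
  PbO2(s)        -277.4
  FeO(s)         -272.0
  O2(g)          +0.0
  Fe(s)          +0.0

ΔH°rxn = -10.8 kJ/mol

ΔH°rxn = Σ nΔHf°(products) − Σ nΔHf°(reactants).
Products: 2·(+0.0) + 2·(-277.4) = -554.8
Reactants: 2·(-272.0) + 1·(+0.0) + 2·(+0.0) = -544.0
ΔH°rxn = (-554.8) − (-544.0) = -10.8 kJ/mol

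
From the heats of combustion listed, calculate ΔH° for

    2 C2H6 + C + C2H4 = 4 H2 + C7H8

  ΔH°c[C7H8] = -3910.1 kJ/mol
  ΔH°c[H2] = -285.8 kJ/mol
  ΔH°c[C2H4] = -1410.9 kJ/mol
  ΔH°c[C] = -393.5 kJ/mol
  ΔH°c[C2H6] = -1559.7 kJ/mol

ΔH° = 129.5 kJ/mol

Using ΔH = Σ nΔHc°(reactants) − Σ nΔHc°(products):
= [2·(-1559.7) + 1·(-393.5) + 1·(-1410.9)] − [4·(-285.8) + 1·(-3910.1)]
= 129.5 kJ/mol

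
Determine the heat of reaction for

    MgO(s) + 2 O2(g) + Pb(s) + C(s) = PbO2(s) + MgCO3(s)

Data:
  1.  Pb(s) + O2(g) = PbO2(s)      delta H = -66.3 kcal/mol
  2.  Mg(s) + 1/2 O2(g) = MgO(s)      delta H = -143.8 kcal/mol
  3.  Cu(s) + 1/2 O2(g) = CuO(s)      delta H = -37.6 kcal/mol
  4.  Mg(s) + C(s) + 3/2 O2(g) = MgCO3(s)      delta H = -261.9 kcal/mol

delta H = -184.4 kcal/mol

eq. 1 as written (PbO2(s) already on the product side): -66.3 kcal/mol
eq. 2 reversed (MgO(s) must end up as a reactant): +143.8 kcal/mol
eq. 3: not needed (CuO(s) appears nowhere else).
eq. 4 as written (MgCO3(s) already on the product side): -261.9 kcal/mol
Summing the manipulated equations, delta H = (-66.3) + (+143.8) + (-261.9) = -184.4 kcal/mol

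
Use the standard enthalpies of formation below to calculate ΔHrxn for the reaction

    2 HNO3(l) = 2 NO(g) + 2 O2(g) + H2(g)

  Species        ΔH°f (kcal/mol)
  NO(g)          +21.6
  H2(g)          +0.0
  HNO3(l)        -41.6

Products: 2·(+21.6) + 2·(+0.0) + 1·(+0.0) = +43.2
Reactants: 2·(-41.6) = -83.2
ΔHrxn = (+43.2) − (-83.2) = 126.4 kcal/mol

ΔHrxn = 126.4 kcal/mol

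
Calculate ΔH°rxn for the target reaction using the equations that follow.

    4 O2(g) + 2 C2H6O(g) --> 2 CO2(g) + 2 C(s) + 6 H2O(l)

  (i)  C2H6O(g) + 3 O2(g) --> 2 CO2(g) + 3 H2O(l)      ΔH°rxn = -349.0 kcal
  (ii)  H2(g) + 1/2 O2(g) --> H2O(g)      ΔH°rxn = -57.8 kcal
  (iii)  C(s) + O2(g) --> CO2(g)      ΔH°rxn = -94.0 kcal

(i) × 2 (×2 to match 2 C2H6O(g) in the target): (2)·(-349.0) = -698.0 kcal
(ii): not needed (H2(g) appears nowhere else).
(iii) reversed and × 2 (reverse to put C(s) on the product side; scale by 2 for the 2 C(s)): (-2)·(-94.0) = +188.0 kcal
ΔH°rxn = (-698.0) + (+188.0) = -510.0 kcal

ΔH°rxn = -510.0 kcal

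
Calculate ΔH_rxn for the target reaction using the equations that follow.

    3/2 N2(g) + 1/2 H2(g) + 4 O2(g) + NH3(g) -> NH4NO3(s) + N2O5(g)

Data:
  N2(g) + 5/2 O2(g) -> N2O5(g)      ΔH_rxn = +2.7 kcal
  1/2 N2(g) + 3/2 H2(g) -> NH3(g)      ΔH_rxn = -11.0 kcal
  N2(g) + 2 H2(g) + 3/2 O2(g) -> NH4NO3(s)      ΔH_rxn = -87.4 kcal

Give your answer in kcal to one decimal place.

ΔH_rxn = -73.7 kcal

equation 1 as written: +2.7 kcal
equation 2 reversed: +11.0 kcal
equation 3 as written: -87.4 kcal
ΔH_rxn = (1)·(+2.7) + (-1)·(-11.0) + (1)·(-87.4) = -73.7 kcal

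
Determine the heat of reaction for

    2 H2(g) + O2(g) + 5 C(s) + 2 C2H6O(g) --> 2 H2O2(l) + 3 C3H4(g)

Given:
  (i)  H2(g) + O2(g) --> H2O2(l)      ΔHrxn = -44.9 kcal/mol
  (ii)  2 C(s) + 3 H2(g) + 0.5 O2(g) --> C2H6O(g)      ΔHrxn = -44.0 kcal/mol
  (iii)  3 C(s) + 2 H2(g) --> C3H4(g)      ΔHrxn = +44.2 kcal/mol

(i) × 2: (2)·(-44.9) = -89.8 kcal/mol
(ii) reversed and × 2: (-2)·(-44.0) = +88.0 kcal/mol
(iii) × 3: (3)·(+44.2) = +132.6 kcal/mol
ΔHrxn = (-89.8) + (+88.0) + (+132.6) = 130.8 kcal/mol

ΔHrxn = 130.8 kcal/mol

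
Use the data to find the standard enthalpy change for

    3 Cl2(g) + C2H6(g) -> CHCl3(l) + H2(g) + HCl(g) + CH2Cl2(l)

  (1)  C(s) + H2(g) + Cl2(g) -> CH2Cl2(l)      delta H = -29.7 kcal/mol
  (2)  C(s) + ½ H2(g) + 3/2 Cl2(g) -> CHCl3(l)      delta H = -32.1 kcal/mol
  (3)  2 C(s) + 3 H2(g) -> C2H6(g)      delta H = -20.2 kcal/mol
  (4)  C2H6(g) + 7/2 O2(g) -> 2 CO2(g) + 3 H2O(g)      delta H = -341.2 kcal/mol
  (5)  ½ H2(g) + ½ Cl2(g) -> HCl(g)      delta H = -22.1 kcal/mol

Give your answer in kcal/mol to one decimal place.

delta H = -63.7 kcal/mol

(1) as written: -29.7 kcal/mol
(2) as written: -32.1 kcal/mol
(3) reversed: +20.2 kcal/mol
(4): not needed.
(5) as written: -22.1 kcal/mol
Combining the equations, delta H = (-29.7) + (-32.1) + (+20.2) + (-22.1) = -63.7 kcal/mol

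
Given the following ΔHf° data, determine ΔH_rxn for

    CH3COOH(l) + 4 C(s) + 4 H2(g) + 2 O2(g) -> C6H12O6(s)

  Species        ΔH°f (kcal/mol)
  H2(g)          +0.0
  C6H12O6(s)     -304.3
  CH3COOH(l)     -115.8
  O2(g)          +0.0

ΔH_rxn = -188.5 kcal/mol

Products: 1·(-304.3) = -304.3
Reactants: 1·(-115.8) + 4·(+0.0) + 4·(+0.0) + 2·(+0.0) = -115.8
ΔH_rxn = (-304.3) − (-115.8) = -188.5 kcal/mol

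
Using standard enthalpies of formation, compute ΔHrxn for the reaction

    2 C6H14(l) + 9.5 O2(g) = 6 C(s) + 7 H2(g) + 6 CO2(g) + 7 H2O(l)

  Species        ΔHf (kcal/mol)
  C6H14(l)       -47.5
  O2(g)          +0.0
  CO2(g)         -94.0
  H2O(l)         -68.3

Products: 6·(+0.0) + 7·(+0.0) + 6·(-94.0) + 7·(-68.3) = -1042.1
Reactants: 2·(-47.5) + 19/2·(+0.0) = -95.0
ΔHrxn = (-1042.1) − (-95.0) = -947.1 kcal/mol

ΔHrxn = -947.1 kcal/mol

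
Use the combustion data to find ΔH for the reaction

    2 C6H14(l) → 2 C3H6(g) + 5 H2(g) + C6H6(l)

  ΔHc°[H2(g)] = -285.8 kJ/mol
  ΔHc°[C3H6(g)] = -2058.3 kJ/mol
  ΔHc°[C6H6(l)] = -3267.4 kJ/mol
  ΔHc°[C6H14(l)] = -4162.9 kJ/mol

ΔH = 487.2 kJ/mol

With combustion enthalpies, reactants minus products:
= [2·(-4162.9)] − [2·(-2058.3) + 5·(-285.8) + 1·(-3267.4)]
= 487.2 kJ/mol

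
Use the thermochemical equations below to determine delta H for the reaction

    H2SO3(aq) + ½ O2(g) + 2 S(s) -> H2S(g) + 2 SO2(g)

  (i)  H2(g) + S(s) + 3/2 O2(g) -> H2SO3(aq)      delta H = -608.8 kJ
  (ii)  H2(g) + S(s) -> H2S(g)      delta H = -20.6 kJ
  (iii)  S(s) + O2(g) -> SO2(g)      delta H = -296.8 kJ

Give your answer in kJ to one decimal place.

delta H = -5.4 kJ

(i) reversed: +608.8 kJ
(ii) as written: -20.6 kJ
(iii) × 2: (2)·(-296.8) = -593.6 kJ
By Hess's law, delta H = (+608.8) + (-20.6) + (-593.6) = -5.4 kJ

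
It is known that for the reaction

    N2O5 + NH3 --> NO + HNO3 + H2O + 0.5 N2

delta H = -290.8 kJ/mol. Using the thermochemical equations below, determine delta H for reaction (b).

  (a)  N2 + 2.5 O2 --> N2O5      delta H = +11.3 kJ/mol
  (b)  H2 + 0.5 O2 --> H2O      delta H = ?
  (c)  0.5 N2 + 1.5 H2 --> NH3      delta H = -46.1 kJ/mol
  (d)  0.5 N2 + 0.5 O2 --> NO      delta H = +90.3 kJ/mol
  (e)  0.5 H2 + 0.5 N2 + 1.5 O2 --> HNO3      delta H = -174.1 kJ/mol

delta H = -241.8 kJ/mol

(a) reversed (N2O5 must end up as a reactant): -11.3 kJ/mol
(b) as written (H2O already on the product side): contributes x
(c) reversed (NH3 must end up as a reactant): +46.1 kJ/mol
(d) as written (NO already on the product side): +90.3 kJ/mol
(e) as written (HNO3 already on the product side): -174.1 kJ/mol
-290.8 = (-11.3) + (+46.1) + (+90.3) + (-174.1) + x
x = (-290.8 − (-49.0)) / (1) = -241.8 kJ/mol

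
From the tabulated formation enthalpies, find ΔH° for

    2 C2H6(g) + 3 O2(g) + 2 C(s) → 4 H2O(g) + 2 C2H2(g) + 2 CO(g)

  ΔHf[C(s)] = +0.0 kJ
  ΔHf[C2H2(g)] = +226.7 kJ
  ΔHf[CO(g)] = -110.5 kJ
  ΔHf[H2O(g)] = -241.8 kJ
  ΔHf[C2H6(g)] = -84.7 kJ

Products: 4·(-241.8) + 2·(+226.7) + 2·(-110.5) = -734.8
Reactants: 2·(-84.7) + 3·(+0.0) + 2·(+0.0) = -169.4
ΔH° = (-734.8) − (-169.4) = -565.4 kJ

ΔH° = -565.4 kJ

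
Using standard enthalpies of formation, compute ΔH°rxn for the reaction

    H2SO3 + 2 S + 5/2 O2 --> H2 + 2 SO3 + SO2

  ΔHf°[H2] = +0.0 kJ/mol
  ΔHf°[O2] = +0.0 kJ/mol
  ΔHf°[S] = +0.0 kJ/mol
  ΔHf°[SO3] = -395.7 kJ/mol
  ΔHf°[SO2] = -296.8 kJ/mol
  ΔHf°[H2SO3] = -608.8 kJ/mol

ΔH°rxn = Σ nΔHf°(products) − Σ nΔHf°(reactants).
Products: 1·(+0.0) + 2·(-395.7) + 1·(-296.8) = -1088.2
Reactants: 1·(-608.8) + 2·(+0.0) + 5/2·(+0.0) = -608.8
ΔH°rxn = (-1088.2) − (-608.8) = -479.4 kJ/mol

ΔH°rxn = -479.4 kJ/mol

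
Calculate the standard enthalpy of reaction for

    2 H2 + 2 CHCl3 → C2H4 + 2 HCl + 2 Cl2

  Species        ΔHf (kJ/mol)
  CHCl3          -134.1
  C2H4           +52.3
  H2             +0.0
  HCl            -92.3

Products: 1·(+52.3) + 2·(-92.3) + 2·(+0.0) = -132.3
Reactants: 2·(+0.0) + 2·(-134.1) = -268.2
ΔH°rxn = (-132.3) − (-268.2) = 135.9 kJ/mol

ΔH°rxn = 135.9 kJ/mol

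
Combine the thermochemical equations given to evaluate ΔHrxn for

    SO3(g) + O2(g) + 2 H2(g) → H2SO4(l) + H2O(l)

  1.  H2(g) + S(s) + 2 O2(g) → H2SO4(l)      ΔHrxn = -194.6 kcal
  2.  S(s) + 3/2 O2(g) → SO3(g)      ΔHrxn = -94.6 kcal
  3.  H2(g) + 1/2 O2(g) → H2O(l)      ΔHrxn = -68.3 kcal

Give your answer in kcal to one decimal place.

eq. 1 as written: -194.6 kcal
eq. 2 reversed: +94.6 kcal
eq. 3 as written: -68.3 kcal
Summing the manipulated equations, ΔHrxn = (-194.6) + (+94.6) + (-68.3) = -168.3 kcal

ΔHrxn = -168.3 kcal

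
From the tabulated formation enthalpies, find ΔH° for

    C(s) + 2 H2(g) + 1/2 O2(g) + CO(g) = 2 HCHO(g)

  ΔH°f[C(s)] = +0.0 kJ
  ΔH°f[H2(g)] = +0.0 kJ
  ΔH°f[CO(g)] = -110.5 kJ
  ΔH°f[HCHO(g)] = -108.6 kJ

Products: 2·(-108.6) = -217.2
Reactants: 1·(+0.0) + 2·(+0.0) + 1/2·(+0.0) + 1·(-110.5) = -110.5
ΔH° = (-217.2) − (-110.5) = -106.7 kJ

ΔH° = -106.7 kJ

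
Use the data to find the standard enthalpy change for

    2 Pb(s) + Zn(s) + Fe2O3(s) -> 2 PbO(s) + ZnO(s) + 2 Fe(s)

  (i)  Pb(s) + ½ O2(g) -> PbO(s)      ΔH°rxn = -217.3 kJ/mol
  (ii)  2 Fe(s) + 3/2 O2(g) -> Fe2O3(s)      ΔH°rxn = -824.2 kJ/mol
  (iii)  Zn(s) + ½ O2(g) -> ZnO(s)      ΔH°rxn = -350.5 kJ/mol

ΔH°rxn = 39.1 kJ/mol

(i) × 2: (2)·(-217.3) = -434.6 kJ/mol
(ii) reversed: +824.2 kJ/mol
(iii) as written: -350.5 kJ/mol
ΔH°rxn = (2)·(-217.3) + (-1)·(-824.2) + (1)·(-350.5) = 39.1 kJ/mol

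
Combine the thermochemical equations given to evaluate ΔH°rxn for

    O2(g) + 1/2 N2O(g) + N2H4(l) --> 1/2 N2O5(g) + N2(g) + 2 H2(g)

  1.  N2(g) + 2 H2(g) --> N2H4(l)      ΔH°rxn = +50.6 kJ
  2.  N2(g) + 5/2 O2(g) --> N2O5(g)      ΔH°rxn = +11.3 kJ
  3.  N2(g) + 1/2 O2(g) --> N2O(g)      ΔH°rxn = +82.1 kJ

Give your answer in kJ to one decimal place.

ΔH°rxn = -86.0 kJ

eq. 1 reversed: -50.6 kJ
eq. 2 × 1/2: (1/2)·(+11.3) = +5.65 kJ
eq. 3 reversed and × 1/2: (-1/2)·(+82.1) = -41.05 kJ
ΔH°rxn = (-50.6) + (+5.65) + (-41.05) = -86.0 kJ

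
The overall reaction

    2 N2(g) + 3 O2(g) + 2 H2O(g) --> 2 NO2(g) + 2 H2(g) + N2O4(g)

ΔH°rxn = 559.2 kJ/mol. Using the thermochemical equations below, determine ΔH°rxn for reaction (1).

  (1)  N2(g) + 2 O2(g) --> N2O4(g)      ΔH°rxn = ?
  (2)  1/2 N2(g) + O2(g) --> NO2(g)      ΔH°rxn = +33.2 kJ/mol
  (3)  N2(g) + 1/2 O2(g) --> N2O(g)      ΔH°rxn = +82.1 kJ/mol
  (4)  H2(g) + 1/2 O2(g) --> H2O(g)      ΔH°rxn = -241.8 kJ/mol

(1) as written (N2O4(g) already on the product side): contributes x
(2) × 2 (scale by 2 for the 2 NO2(g)): (2)·(+33.2) = +66.4 kJ/mol
(3): not needed (N2O(g) appears nowhere else).
(4) reversed and × 2 (reverse to put H2O(g) on the reactant side; scale by 2 for the 2 H2O(g)): (-2)·(-241.8) = +483.6 kJ/mol
+559.2 = (+66.4) + (+483.6) + x
x = (+559.2 − (+550.0)) / (1) = 9.2 kJ/mol

ΔH°rxn = 9.2 kJ/mol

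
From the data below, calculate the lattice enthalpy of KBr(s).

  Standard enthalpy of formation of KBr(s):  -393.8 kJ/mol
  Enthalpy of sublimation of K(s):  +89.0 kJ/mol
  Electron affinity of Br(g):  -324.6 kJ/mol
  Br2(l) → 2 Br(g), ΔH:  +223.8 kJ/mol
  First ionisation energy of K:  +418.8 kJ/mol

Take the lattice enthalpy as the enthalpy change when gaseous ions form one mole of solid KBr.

ΔHf° = 1·ΔHsub + 1·(ΣIE) + 1/2·D(Br2) + 1·EA + U
-393.8 = 1·(+89.0) + 1·(+418.8) + 1/2·(+223.8) + 1·(-324.6) + U
U = -393.8 − (+295.1) = -688.9 kJ/mol

U = -688.9 kJ/mol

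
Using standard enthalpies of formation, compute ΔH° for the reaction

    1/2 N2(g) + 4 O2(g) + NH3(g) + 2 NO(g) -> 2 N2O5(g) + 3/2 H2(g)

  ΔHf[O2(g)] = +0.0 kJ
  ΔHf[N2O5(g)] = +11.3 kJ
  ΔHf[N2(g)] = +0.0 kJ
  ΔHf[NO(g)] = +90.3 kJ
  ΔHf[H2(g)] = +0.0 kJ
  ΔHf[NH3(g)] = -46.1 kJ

Products: 2·(+11.3) + 3/2·(+0.0) = +22.6
Reactants: 1/2·(+0.0) + 4·(+0.0) + 1·(-46.1) + 2·(+90.3) = +134.5
ΔH° = (+22.6) − (+134.5) = -111.9 kJ

ΔH° = -111.9 kJ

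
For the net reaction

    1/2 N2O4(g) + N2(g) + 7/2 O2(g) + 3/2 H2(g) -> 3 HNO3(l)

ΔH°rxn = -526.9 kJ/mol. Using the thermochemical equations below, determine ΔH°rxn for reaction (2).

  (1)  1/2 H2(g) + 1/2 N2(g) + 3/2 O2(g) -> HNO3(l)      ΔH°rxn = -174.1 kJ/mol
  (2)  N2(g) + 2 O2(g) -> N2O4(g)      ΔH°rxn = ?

ΔH°rxn = 9.2 kJ/mol

(1) × 3 (×3 to match 3 HNO3(l) in the target): (3)·(-174.1) = -522.3 kJ/mol
(2) reversed and × 1/2 (N2O4(g) must end up as a reactant; ×1/2 to match 1/2 N2O4(g) in the target): contributes −1/2·x
-526.9 = (-522.3) − 1/2·x
x = (-526.9 − (-522.3)) / (-1/2) = 9.2 kJ/mol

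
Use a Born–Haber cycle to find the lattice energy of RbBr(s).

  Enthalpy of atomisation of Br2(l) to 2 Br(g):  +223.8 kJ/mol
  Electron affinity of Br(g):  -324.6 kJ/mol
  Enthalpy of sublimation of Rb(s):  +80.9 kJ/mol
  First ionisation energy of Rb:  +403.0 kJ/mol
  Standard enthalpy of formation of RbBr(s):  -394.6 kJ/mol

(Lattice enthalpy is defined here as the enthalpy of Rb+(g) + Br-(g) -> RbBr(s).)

ΔHf° = 1·ΔHsub + 1·(ΣIE) + 1/2·D(Br2) + 1·EA + U
-394.6 = 1·(+80.9) + 1·(+403.0) + 1/2·(+223.8) + 1·(-324.6) + U
U = -394.6 − (+271.2) = -665.8 kJ/mol

U = -665.8 kJ/mol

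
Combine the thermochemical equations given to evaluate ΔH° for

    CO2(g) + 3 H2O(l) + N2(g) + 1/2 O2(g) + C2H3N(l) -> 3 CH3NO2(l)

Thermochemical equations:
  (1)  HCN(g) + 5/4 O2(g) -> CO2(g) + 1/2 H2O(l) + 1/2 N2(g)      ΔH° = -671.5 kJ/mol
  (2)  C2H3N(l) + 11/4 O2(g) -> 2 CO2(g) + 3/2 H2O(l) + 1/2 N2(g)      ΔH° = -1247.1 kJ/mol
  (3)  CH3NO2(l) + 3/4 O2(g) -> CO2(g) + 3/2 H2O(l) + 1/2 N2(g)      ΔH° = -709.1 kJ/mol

(1): not needed.
(2) as written: -1247.1 kJ/mol
(3) reversed and × 3: (-3)·(-709.1) = +2127.3 kJ/mol
Summing the manipulated equations, ΔH° = (-1247.1) + (+2127.3) = 880.2 kJ/mol

ΔH° = 880.2 kJ/mol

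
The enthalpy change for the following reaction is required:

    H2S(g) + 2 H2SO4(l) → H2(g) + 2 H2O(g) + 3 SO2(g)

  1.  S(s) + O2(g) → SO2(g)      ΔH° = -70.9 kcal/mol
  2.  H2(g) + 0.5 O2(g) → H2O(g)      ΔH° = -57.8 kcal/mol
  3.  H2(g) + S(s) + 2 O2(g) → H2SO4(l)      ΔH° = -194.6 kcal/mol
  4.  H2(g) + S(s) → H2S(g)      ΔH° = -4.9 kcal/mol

ΔH° = 65.8 kcal/mol

eq. 1 × 3 (scale by 3 for the 3 SO2(g)): (3)·(-70.9) = -212.7 kcal/mol
eq. 2 × 2 (scale by 2 for the 2 H2O(g)): (2)·(-57.8) = -115.6 kcal/mol
eq. 3 reversed and × 2 (reverse to put H2SO4(l) on the reactant side; ×2 to match 2 H2SO4(l) in the target): (-2)·(-194.6) = +389.2 kcal/mol
eq. 4 reversed (H2S(g) must end up as a reactant): +4.9 kcal/mol
Summing the manipulated equations, ΔH° = (3)·(-70.9) + (2)·(-57.8) + (-2)·(-194.6) + (-1)·(-4.9) = 65.8 kcal/mol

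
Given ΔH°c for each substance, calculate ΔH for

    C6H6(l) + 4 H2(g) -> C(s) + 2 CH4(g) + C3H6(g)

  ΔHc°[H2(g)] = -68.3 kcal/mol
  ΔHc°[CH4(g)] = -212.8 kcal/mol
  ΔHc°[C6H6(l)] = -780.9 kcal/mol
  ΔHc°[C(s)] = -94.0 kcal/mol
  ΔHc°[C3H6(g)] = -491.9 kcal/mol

Using ΔH = Σ nΔHc°(reactants) − Σ nΔHc°(products):
= [1·(-780.9) + 4·(-68.3)] − [1·(-94.0) + 2·(-212.8) + 1·(-491.9)]
= -42.6 kcal/mol

ΔH = -42.6 kcal/mol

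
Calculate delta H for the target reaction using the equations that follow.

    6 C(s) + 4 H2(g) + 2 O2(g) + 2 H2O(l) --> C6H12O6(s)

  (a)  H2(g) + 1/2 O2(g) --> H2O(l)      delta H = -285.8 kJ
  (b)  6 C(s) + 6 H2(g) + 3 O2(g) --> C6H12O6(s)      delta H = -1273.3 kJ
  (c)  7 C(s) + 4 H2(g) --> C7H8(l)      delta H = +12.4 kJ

(a) reversed and × 2: (-2)·(-285.8) = +571.6 kJ
(b) as written: -1273.3 kJ
(c): not needed.
Combining the equations, delta H = (-2)·(-285.8) + (1)·(-1273.3) = -701.7 kJ

delta H = -701.7 kJ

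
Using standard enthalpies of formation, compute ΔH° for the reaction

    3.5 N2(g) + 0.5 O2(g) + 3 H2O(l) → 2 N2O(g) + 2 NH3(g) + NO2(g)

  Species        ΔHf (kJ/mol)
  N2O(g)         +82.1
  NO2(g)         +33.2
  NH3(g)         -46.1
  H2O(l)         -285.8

ΔH° = 962.6 kJ/mol

Products: 2·(+82.1) + 2·(-46.1) + 1·(+33.2) = +105.2
Reactants: 7/2·(+0.0) + 1/2·(+0.0) + 3·(-285.8) = -857.4
ΔH° = (+105.2) − (-857.4) = 962.6 kJ/mol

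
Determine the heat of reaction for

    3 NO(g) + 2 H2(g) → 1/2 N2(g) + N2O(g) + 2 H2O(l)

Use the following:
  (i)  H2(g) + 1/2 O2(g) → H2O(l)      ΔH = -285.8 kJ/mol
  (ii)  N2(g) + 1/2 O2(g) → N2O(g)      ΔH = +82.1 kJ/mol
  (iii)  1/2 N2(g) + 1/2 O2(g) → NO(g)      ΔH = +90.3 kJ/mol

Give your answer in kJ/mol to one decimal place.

ΔH = -760.4 kJ/mol

(i) × 2: (2)·(-285.8) = -571.6 kJ/mol
(ii) as written: +82.1 kJ/mol
(iii) reversed and × 3: (-3)·(+90.3) = -270.9 kJ/mol
Summing the manipulated equations, ΔH = (-571.6) + (+82.1) + (-270.9) = -760.4 kJ/mol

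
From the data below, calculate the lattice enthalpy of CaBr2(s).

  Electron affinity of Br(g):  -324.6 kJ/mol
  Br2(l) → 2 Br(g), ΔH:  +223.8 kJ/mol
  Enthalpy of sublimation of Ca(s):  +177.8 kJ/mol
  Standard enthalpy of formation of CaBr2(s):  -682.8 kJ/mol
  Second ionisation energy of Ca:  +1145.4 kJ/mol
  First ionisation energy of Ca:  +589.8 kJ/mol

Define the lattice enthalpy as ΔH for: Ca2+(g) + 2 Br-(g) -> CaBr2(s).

U = -2170.4 kJ/mol

ΔHf° = 1·ΔHsub + 1·(ΣIE) + 1·D(Br2) + 2·EA + U
-682.8 = 1·(+177.8) + 1·(+1735.2) + 1·(+223.8) + 2·(-324.6) + U
U = -682.8 − (+1487.6) = -2170.4 kJ/mol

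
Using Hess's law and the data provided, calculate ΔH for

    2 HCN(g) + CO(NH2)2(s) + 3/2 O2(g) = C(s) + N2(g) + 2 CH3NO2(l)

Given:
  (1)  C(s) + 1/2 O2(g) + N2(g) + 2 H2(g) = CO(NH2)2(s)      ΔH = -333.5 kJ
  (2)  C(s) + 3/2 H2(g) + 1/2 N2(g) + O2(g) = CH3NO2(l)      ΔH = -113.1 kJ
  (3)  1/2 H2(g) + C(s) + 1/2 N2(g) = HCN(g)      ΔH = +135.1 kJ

ΔH = -162.9 kJ

(1) reversed (CO(NH2)2(s) must end up as a reactant): +333.5 kJ
(2) × 2 (×2 to match 2 CH3NO2(l) in the target): (2)·(-113.1) = -226.2 kJ
(3) reversed and × 2 (HCN(g) must end up as a reactant; ×2 to match 2 HCN(g) in the target): (-2)·(+135.1) = -270.2 kJ
ΔH = (-1)·(-333.5) + (2)·(-113.1) + (-2)·(+135.1) = -162.9 kJ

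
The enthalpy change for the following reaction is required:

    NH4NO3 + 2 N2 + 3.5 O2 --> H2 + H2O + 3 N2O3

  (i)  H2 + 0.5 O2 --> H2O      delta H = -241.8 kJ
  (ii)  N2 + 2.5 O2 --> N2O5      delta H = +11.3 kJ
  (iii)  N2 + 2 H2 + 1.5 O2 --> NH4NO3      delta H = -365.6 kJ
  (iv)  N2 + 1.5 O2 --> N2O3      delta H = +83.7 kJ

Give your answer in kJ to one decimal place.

delta H = 374.9 kJ

(i) as written (H2O already on the product side): -241.8 kJ
(ii): not needed (N2O5 appears nowhere else).
(iii) reversed (reverse to put NH4NO3 on the reactant side): +365.6 kJ
(iv) × 3 (×3 to match 3 N2O3 in the target): (3)·(+83.7) = +251.1 kJ
Combining the equations, delta H = (-241.8) + (+365.6) + (+251.1) = 374.9 kJ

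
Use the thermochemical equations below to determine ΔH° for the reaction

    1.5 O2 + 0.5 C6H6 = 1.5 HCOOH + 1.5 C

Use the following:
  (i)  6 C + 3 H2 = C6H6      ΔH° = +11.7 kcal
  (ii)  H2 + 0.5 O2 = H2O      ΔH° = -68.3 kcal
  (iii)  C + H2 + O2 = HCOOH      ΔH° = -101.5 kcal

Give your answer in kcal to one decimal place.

ΔH° = -158.1 kcal

(i) reversed and × 1/2 (reverse to put C6H6 on the reactant side; scale by 1/2 for the 1/2 C6H6): (-1/2)·(+11.7) = -5.85 kcal
(ii): not needed (H2O appears nowhere else).
(iii) × 3/2 (scale by 3/2 for the 3/2 HCOOH): (3/2)·(-101.5) = -152.25 kcal
Since enthalpy is a state function, ΔH° = (-5.85) + (-152.25) = -158.1 kcal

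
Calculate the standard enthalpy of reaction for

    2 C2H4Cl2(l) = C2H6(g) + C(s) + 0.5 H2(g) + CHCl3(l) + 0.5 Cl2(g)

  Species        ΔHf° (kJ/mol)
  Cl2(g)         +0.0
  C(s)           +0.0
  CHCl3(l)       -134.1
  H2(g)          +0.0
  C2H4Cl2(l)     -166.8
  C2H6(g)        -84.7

ΔH° = 114.8 kJ/mol

Products: 1·(-84.7) + 1·(+0.0) + 1/2·(+0.0) + 1·(-134.1) + 1/2·(+0.0) = -218.8
Reactants: 2·(-166.8) = -333.6
ΔH° = (-218.8) − (-333.6) = 114.8 kJ/mol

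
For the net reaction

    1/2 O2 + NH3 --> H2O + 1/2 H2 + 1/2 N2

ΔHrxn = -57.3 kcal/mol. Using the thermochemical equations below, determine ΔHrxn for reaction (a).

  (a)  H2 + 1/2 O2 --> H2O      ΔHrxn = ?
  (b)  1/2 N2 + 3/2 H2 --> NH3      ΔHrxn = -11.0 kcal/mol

(a) as written (H2O already on the product side): contributes x
(b) reversed (reverse to put NH3 on the reactant side): +11.0 kcal/mol
-57.3 = (+11.0) + x
x = (-57.3 − (+11.0)) / (1) = -68.3 kcal/mol

ΔHrxn = -68.3 kcal/mol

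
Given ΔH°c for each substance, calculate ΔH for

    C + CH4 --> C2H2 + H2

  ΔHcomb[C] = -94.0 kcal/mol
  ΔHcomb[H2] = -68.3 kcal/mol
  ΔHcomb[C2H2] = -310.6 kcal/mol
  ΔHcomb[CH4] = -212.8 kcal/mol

Using ΔH = Σ nΔHc°(reactants) − Σ nΔHc°(products):
= [1·(-94.0) + 1·(-212.8)] − [1·(-310.6) + 1·(-68.3)]
= 72.1 kcal/mol

ΔH = 72.1 kcal/mol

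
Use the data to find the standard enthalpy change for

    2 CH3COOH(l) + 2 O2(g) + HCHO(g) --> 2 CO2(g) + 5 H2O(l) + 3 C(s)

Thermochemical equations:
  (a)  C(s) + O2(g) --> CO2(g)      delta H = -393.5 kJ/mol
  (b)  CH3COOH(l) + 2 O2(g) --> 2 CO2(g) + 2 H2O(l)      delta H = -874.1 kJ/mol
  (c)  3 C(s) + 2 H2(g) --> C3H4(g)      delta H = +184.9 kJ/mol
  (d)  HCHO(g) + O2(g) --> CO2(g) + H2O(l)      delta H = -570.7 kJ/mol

(a) reversed and × 3: (-3)·(-393.5) = +1180.5 kJ/mol
(b) × 2: (2)·(-874.1) = -1748.2 kJ/mol
(c): not needed.
(d) as written: -570.7 kJ/mol
delta H = (+1180.5) + (-1748.2) + (-570.7) = -1138.4 kJ/mol

delta H = -1138.4 kJ/mol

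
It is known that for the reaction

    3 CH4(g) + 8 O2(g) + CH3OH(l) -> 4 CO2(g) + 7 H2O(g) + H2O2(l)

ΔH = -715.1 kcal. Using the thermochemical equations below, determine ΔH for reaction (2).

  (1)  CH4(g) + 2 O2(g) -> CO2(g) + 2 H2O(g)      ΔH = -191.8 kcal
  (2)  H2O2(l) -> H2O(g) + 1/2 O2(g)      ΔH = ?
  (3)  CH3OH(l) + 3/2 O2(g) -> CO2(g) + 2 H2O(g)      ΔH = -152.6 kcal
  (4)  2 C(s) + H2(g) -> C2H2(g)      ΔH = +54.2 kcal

(1) × 3: (3)·(-191.8) = -575.4 kcal
(2) reversed: contributes −x
(3) as written: -152.6 kcal
(4): not needed.
-715.1 = (-575.4) + (-152.6) − x
x = (-715.1 − (-728.0)) / (-1) = -12.9 kcal

ΔH = -12.9 kcal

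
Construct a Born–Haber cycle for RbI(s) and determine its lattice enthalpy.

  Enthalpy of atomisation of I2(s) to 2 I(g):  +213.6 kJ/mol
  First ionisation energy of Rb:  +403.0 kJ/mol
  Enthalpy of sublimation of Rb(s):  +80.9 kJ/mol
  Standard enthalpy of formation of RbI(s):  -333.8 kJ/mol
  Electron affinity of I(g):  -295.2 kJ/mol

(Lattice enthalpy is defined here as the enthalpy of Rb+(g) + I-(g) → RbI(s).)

U = -629.3 kJ/mol

ΔHf° = 1·ΔHsub + 1·(ΣIE) + 1/2·D(I2) + 1·EA + U
-333.8 = 1·(+80.9) + 1·(+403.0) + 1/2·(+213.6) + 1·(-295.2) + U
U = -333.8 − (+295.5) = -629.3 kJ/mol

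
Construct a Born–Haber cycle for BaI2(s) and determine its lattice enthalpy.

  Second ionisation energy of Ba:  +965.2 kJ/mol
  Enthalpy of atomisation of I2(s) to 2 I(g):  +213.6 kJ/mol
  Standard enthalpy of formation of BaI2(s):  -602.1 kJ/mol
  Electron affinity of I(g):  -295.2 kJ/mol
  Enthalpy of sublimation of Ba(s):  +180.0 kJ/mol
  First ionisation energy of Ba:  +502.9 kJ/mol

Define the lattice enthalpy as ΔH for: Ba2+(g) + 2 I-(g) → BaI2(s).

U = -1873.4 kJ/mol

ΔHf° = 1·ΔHsub + 1·(ΣIE) + 1·D(I2) + 2·EA + U
-602.1 = 1·(+180.0) + 1·(+1468.1) + 1·(+213.6) + 2·(-295.2) + U
U = -602.1 − (+1271.3) = -1873.4 kJ/mol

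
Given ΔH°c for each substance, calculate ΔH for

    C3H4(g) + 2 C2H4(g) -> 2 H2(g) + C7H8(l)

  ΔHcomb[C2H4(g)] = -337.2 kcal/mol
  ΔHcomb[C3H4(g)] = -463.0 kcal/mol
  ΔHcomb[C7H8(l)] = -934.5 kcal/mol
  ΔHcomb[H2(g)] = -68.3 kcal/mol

Using ΔH = Σ nΔHc°(reactants) − Σ nΔHc°(products):
= [1·(-463.0) + 2·(-337.2)] − [2·(-68.3) + 1·(-934.5)]
= -66.3 kcal/mol

ΔH = -66.3 kcal/mol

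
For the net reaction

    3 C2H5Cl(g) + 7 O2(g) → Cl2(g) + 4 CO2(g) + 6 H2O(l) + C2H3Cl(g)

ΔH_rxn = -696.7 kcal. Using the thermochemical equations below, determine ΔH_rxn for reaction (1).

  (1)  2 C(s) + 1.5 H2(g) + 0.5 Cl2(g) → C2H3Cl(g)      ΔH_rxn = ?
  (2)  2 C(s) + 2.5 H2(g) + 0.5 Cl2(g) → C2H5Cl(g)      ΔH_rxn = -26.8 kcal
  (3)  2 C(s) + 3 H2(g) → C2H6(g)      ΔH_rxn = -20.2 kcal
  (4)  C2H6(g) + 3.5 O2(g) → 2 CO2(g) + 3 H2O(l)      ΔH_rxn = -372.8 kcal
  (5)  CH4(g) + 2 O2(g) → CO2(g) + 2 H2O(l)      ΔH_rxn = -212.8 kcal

(1) as written: contributes x
(2) reversed and × 3: (-3)·(-26.8) = +80.4 kcal
(3) × 2: (2)·(-20.2) = -40.4 kcal
(4) × 2: (2)·(-372.8) = -745.6 kcal
(5): not needed.
-696.7 = (+80.4) + (-40.4) + (-745.6) + x
x = (-696.7 − (-705.6)) / (1) = 8.9 kcal

ΔH_rxn = 8.9 kcal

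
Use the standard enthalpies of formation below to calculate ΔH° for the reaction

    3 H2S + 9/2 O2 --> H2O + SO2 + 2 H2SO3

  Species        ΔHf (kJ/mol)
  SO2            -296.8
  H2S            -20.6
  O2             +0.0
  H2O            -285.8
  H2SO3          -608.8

ΔH° = -1738.4 kJ/mol

Products: 1·(-285.8) + 1·(-296.8) + 2·(-608.8) = -1800.2
Reactants: 3·(-20.6) + 9/2·(+0.0) = -61.8
ΔH° = (-1800.2) − (-61.8) = -1738.4 kJ/mol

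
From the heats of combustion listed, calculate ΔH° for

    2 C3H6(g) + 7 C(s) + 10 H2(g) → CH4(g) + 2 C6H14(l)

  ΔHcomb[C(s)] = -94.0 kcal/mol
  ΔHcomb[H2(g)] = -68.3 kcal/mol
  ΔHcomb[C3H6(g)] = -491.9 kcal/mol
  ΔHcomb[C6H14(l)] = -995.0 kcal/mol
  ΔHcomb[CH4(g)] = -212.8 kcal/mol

With combustion enthalpies, reactants minus products:
= [2·(-491.9) + 7·(-94.0) + 10·(-68.3)] − [1·(-212.8) + 2·(-995.0)]
= -122.0 kcal/mol

ΔH° = -122.0 kcal/mol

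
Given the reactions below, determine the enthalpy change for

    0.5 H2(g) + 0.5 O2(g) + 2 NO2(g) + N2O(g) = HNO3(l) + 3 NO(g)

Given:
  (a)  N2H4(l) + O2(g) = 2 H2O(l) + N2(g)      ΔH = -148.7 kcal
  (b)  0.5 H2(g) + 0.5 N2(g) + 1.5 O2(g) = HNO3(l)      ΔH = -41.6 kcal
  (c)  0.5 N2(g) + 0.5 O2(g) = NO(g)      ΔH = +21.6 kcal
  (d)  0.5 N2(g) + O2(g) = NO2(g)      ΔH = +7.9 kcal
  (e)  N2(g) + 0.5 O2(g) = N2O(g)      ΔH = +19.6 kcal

(a): not needed (H2O(l) appears nowhere else).
(b) as written (HNO3(l) already on the product side): -41.6 kcal
(c) × 3 (scale by 3 for the 3 NO(g)): (3)·(+21.6) = +64.8 kcal
(d) reversed and × 2 (reverse to put NO2(g) on the reactant side; ×2 to match 2 NO2(g) in the target): (-2)·(+7.9) = -15.8 kcal
(e) reversed (N2O(g) must end up as a reactant): -19.6 kcal
ΔH = (1)·(-41.6) + (3)·(+21.6) + (-2)·(+7.9) + (-1)·(+19.6) = -12.2 kcal

ΔH = -12.2 kcal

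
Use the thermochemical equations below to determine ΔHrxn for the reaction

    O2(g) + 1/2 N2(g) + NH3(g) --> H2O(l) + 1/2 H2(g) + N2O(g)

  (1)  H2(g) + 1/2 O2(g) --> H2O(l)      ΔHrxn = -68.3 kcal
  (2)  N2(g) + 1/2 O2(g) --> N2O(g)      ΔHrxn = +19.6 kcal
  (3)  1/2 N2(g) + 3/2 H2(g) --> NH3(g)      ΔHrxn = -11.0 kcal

(1) as written: -68.3 kcal
(2) as written: +19.6 kcal
(3) reversed: +11.0 kcal
Combining the equations, ΔHrxn = (-68.3) + (+19.6) + (+11.0) = -37.7 kcal

ΔHrxn = -37.7 kcal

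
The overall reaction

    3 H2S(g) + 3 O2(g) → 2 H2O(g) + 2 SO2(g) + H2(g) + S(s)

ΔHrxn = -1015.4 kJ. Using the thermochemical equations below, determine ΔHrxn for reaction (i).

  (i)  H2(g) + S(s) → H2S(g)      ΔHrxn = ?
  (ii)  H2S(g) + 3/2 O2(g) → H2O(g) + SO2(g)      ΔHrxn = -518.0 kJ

ΔHrxn = -20.6 kJ

(i) reversed: contributes −x
(ii) × 2: (2)·(-518.0) = -1036.0 kJ
-1015.4 = (-1036.0) − x
x = (-1015.4 − (-1036.0)) / (-1) = -20.6 kJ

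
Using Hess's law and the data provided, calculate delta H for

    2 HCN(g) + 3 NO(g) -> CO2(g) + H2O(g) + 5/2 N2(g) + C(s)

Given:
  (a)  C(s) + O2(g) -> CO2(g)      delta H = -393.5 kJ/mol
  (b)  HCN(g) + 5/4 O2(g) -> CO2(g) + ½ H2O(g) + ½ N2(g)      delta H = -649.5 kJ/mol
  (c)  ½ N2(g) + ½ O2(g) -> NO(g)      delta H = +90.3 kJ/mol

(a) reversed: +393.5 kJ/mol
(b) × 2: (2)·(-649.5) = -1299.0 kJ/mol
(c) reversed and × 3: (-3)·(+90.3) = -270.9 kJ/mol
delta H = (-1)·(-393.5) + (2)·(-649.5) + (-3)·(+90.3) = -1176.4 kJ/mol

delta H = -1176.4 kJ/mol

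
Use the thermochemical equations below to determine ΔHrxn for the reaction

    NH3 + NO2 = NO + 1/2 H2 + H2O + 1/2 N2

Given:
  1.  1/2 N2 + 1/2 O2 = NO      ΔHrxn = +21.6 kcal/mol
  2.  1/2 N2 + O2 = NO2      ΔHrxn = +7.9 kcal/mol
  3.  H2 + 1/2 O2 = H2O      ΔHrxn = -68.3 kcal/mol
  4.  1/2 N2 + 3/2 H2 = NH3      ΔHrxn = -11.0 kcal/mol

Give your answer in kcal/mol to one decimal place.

ΔHrxn = -43.6 kcal/mol

eq. 1 as written (NO already on the product side): +21.6 kcal/mol
eq. 2 reversed (NO2 must end up as a reactant): -7.9 kcal/mol
eq. 3 as written (H2O already on the product side): -68.3 kcal/mol
eq. 4 reversed (reverse to put NH3 on the reactant side): +11.0 kcal/mol
Combining the equations, ΔHrxn = (1)·(+21.6) + (-1)·(+7.9) + (1)·(-68.3) + (-1)·(-11.0) = -43.6 kcal/mol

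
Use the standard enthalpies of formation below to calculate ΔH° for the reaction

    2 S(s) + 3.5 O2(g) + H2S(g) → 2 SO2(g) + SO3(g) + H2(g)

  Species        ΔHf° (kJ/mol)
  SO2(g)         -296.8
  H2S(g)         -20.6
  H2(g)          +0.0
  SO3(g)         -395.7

ΔH°rxn = Σ nΔHf°(products) − Σ nΔHf°(reactants).
Products: 2·(-296.8) + 1·(-395.7) + 1·(+0.0) = -989.3
Reactants: 2·(+0.0) + 7/2·(+0.0) + 1·(-20.6) = -20.6
ΔH° = (-989.3) − (-20.6) = -968.7 kJ/mol

ΔH° = -968.7 kJ/mol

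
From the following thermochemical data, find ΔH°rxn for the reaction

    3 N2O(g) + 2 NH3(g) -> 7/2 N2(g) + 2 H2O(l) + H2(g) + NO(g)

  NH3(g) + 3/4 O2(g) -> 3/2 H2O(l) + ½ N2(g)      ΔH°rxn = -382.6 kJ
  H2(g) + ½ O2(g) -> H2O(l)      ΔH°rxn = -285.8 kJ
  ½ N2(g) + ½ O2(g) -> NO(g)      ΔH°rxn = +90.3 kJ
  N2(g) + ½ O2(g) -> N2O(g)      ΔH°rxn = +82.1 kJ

equation 1 × 2: (2)·(-382.6) = -765.2 kJ
equation 2 reversed: +285.8 kJ
equation 3 as written: +90.3 kJ
equation 4 reversed and × 3: (-3)·(+82.1) = -246.3 kJ
Combining the equations, ΔH°rxn = (-765.2) + (+285.8) + (+90.3) + (-246.3) = -635.4 kJ

ΔH°rxn = -635.4 kJ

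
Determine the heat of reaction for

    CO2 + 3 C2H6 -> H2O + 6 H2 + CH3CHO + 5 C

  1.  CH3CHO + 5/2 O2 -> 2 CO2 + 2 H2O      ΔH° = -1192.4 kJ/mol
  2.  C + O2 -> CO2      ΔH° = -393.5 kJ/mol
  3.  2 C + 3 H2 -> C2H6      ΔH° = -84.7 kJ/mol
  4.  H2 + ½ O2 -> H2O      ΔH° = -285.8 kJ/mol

eq. 1 reversed: +1192.4 kJ/mol
eq. 2 as written: -393.5 kJ/mol
eq. 3 reversed and × 3: (-3)·(-84.7) = +254.1 kJ/mol
eq. 4 × 3: (3)·(-285.8) = -857.4 kJ/mol
Combining the equations, ΔH° = (-1)·(-1192.4) + (1)·(-393.5) + (-3)·(-84.7) + (3)·(-285.8) = 195.6 kJ/mol

ΔH° = 195.6 kJ/mol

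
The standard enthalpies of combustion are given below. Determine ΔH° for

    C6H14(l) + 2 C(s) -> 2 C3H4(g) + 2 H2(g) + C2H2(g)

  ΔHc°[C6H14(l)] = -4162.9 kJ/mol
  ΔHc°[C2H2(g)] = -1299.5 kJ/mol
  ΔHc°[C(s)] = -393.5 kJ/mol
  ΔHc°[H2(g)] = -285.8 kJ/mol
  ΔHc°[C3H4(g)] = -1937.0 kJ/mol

ΔH° = 795.2 kJ/mol

Using ΔH = Σ nΔHc°(reactants) − Σ nΔHc°(products):
= [1·(-4162.9) + 2·(-393.5)] − [2·(-1937.0) + 2·(-285.8) + 1·(-1299.5)]
= 795.2 kJ/mol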